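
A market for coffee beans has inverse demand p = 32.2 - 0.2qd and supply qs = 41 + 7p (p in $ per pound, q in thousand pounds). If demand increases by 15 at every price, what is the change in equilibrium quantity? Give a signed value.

Δq = 8.75

Rewriting in direct form: qd = 161 - 5p.
At equilibrium qd = qs, so 161 - 5p = 41 + 7p; collecting terms, 120 = 12p and p* = 10.
Substitute back: q* = 161 - 5(10) = 111.
After the shift, demand is qd = 176 - 5p.
The new intersection has 135 = 12p, i.e. p = 11.25, q = 119.75.
Δq = 119.75 - 111 = 8.75.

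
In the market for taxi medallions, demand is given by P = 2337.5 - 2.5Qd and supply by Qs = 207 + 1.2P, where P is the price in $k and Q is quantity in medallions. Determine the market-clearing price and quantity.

Solving each curve for Q: Qd = 935 - 0.4P.
Equating demand and supply, 935 - 0.4P = 207 + 1.2P gives 1.6P = 728, so P* = 455.
Plugging P* into demand: Q* = 935 - 0.4(455) = 753.

P* = 455, Q* = 753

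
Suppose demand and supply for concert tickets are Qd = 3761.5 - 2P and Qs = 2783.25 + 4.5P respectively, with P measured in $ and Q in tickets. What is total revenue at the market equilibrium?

At equilibrium Qd = Qs, so 3761.5 - 2P = 2783.25 + 4.5P; collecting terms, 978.25 = 6.5P and P* = 150.5.
Plugging P* into demand: Q* = 3761.5 - 2(150.5) = 3460.5.
Total revenue = P* × Q* = 150.5 × 3460.5 = 520805.25.

Total revenue = 520805.25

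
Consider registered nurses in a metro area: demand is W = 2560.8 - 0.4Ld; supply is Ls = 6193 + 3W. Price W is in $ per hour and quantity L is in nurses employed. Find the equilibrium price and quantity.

W* = 38, L* = 6307

Rewriting in direct form: Ld = 6402 - 2.5W.
At equilibrium Ld = Ls, so 6402 - 2.5W = 6193 + 3W; collecting terms, 209 = 5.5W and W* = 38.
Substitute back: L* = 6402 - 2.5(38) = 6307.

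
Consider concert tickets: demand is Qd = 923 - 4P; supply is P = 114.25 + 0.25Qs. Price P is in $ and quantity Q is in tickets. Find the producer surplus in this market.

In direct form, Qs = -457 + 4P.
Equating demand and supply, 923 - 4P = -457 + 4P gives 8P = 1380, so P* = 172.5.
From the demand curve, Q* = 923 - 4(172.5) = 233.
Supply choke price (Qs = 0): P = 114.25. Producer surplus = ½ × (172.5 - 114.25) × 233 = 6786.125.

Producer surplus = 6786.125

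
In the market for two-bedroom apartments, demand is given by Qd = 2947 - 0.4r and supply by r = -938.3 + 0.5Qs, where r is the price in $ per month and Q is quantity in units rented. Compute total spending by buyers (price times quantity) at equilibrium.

Total spending by buyers = 1234795.6

Solving each curve for Q: Qs = 1876.6 + 2r.
Equating demand and supply, 2947 - 0.4r = 1876.6 + 2r gives 2.4r = 1070.4, so r* = 446.
Plugging r* into demand: Q* = 2947 - 0.4(446) = 2768.6.
Total spending by buyers = r* × Q* = 446 × 2768.6 = 1234795.6.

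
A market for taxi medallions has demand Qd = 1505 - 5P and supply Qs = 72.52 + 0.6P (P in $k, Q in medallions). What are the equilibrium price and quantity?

Equating demand and supply, 1505 - 5P = 72.52 + 0.6P gives 5.6P = 1432.48, so P* = 255.8.
Substitute back: Q* = 1505 - 5(255.8) = 226.

P* = 255.8, Q* = 226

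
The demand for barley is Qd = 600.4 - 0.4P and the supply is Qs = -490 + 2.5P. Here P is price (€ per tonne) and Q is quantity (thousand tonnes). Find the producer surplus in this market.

At equilibrium Qd = Qs, so 600.4 - 0.4P = -490 + 2.5P; collecting terms, 1090.4 = 2.9P and P* = 376.
Plugging P* into demand: Q* = 600.4 - 0.4(376) = 450.
Supply choke price (Qs = 0): P = 196. Producer surplus = ½ × (376 - 196) × 450 = 40500.

Producer surplus = 40500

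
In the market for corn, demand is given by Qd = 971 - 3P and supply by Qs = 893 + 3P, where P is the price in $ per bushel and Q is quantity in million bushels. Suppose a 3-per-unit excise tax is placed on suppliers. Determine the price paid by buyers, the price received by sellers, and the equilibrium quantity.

P_b = 14.5, P_s = 11.5, Q = 927.5

With a tax of 3 on suppliers, they supply based on the net price P_s = P_b - 3, so Qs = 884 + 3P_b.
Set Qd = Qs: 971 - 3P_b = 884 + 3P_b, so 87 = 6P_b and P_b = 14.5.
Then P_s = 14.5 - 3 = 11.5 and Q = 971 - 3(14.5) = 927.5.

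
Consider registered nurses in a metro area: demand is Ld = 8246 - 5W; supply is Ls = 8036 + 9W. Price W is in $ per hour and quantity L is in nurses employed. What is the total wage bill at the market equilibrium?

The total wage bill = 122565

The market clears where 8246 - 5W = 8036 + 9W. Rearranging, 14W = 210, hence W* = 15.
Substitute back: L* = 8246 - 5(15) = 8171.
The total wage bill = W* × L* = 15 × 8171 = 122565.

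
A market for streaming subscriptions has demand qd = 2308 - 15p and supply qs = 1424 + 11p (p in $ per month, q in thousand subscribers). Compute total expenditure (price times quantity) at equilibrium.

Total expenditure = 61132

The market clears where 2308 - 15p = 1424 + 11p. Rearranging, 26p = 884, hence p* = 34.
From the demand curve, q* = 2308 - 15(34) = 1798.
Total expenditure = p* × q* = 34 × 1798 = 61132.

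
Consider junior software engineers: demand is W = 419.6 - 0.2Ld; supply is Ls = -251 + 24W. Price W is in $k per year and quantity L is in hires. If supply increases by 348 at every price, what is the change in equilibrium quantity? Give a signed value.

ΔL = 60

In direct form, Ld = 2098 - 5W.
Set Ld = Ls: 2098 - 5W = -251 + 24W, so 2349 = 29W and W* = 81.
From the demand curve, L* = 2098 - 5(81) = 1693.
After the shift, supply is Ls = 97 + 24W.
New equilibrium: 2001 = 29W, so W = 69 and L = 1753.
ΔL = 1753 - 1693 = 60.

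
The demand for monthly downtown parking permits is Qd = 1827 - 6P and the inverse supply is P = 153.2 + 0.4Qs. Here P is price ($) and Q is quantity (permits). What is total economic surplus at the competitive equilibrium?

Total surplus = 20198.55

Solving each curve for Q: Qs = -383 + 2.5P.
The market clears where 1827 - 6P = -383 + 2.5P. Rearranging, 8.5P = 2210, hence P* = 260.
From the demand curve, Q* = 1827 - 6(260) = 267.
Demand choke price = 304.5; supply choke price = 153.2. CS = ½(304.5 - 260)(267) = 5940.75; PS = ½(260 - 153.2)(267) = 14257.8. Total surplus = 20198.55.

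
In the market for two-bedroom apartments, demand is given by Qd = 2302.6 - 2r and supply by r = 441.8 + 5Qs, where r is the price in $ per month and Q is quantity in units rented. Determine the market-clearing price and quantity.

r* = 1086.8, Q* = 129

Rewriting in direct form: Qs = -88.36 + 0.2r.
The market clears where 2302.6 - 2r = -88.36 + 0.2r. Rearranging, 2.2r = 2390.96, hence r* = 1086.8.
Then Q* = 2302.6 - 2(1086.8) = 129.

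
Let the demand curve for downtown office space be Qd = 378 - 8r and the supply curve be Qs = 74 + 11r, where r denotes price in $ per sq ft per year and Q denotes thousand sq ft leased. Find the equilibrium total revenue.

Total revenue = 4000

The market clears where 378 - 8r = 74 + 11r. Rearranging, 19r = 304, hence r* = 16.
Plugging r* into demand: Q* = 378 - 8(16) = 250.
Total revenue = r* × Q* = 16 × 250 = 4000.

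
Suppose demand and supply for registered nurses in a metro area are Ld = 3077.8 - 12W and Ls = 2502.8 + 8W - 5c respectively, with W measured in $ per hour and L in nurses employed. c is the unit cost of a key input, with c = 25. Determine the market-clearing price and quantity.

W* = 35, L* = 2657.8

With c = 25, supply is Ls = 2377.8 + 8W.
Equating demand and supply, 3077.8 - 12W = 2377.8 + 8W gives 20W = 700, so W* = 35.
Substitute back: L* = 3077.8 - 12(35) = 2657.8.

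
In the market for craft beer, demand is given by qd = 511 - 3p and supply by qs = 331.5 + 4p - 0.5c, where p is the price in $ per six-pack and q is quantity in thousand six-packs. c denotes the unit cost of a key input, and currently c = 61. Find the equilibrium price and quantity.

With c = 61, supply is qs = 301 + 4p.
Equating demand and supply, 511 - 3p = 301 + 4p gives 7p = 210, so p* = 30.
Then q* = 511 - 3(30) = 421.

p* = 30, q* = 421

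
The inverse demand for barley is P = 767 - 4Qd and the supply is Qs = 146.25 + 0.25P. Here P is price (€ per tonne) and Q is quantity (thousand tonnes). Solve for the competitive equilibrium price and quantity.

P* = 91, Q* = 169

Solving each curve for Q: Qd = 191.75 - 0.25P.
Equating demand and supply, 191.75 - 0.25P = 146.25 + 0.25P gives 0.5P = 45.5, so P* = 91.
From the demand curve, Q* = 191.75 - 0.25(91) = 169.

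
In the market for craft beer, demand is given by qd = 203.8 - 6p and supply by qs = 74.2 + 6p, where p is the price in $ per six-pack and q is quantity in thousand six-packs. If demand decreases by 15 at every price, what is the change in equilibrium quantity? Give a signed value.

The market clears where 203.8 - 6p = 74.2 + 6p. Rearranging, 12p = 129.6, hence p* = 10.8.
Then q* = 203.8 - 6(10.8) = 139.
After the shift, demand is qd = 188.8 - 6p.
New equilibrium: 114.6 = 12p, so p = 9.55 and q = 131.5.
Δq = 131.5 - 139 = -7.5.

Δq = -7.5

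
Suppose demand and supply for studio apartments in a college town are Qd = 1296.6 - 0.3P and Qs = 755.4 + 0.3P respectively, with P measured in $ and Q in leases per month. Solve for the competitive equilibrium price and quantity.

P* = 902, Q* = 1026

The market clears where 1296.6 - 0.3P = 755.4 + 0.3P. Rearranging, 0.6P = 541.2, hence P* = 902.
From the demand curve, Q* = 1296.6 - 0.3(902) = 1026.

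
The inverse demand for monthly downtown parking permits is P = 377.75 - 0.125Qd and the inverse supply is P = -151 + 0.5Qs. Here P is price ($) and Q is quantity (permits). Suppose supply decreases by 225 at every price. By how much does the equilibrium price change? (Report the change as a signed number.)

In direct form, Qd = 3022 - 8P and Qs = 302 + 2P.
Equating demand and supply, 3022 - 8P = 302 + 2P gives 10P = 2720, so P* = 272.
Substitute back: Q* = 3022 - 8(272) = 846.
After the shift, supply is Qs = 77 + 2P.
The new intersection has 2945 = 10P, i.e. P = 294.5, Q = 666.
ΔP = 294.5 - 272 = 22.5.

ΔP = 22.5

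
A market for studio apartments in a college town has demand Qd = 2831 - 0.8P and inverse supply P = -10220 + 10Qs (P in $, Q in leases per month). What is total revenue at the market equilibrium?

Rewriting in direct form: Qs = 1022 + 0.1P.
At equilibrium Qd = Qs, so 2831 - 0.8P = 1022 + 0.1P; collecting terms, 1809 = 0.9P and P* = 2010.
Then Q* = 2831 - 0.8(2010) = 1223.
Total revenue = P* × Q* = 2010 × 1223 = 2458230.

Total revenue = 2458230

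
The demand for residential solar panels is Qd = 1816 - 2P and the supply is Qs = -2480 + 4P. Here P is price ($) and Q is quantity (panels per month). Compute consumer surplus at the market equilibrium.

Consumer surplus = 36864

Equating demand and supply, 1816 - 2P = -2480 + 4P gives 6P = 4296, so P* = 716.
From the demand curve, Q* = 1816 - 2(716) = 384.
Demand choke price (Qd = 0): P = 1816/2 = 908. Consumer surplus = ½ × (908 - 716) × 384 = 36864.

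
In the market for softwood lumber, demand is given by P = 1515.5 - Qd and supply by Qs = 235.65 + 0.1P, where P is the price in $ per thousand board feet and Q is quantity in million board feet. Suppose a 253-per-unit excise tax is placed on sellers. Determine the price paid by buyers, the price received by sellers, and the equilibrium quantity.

P_b = 1186.5, P_s = 933.5, Q = 329

Rewriting in direct form: Qd = 1515.5 - P.
Sellers keep P_s = P_b - 253 per unit, so supply in terms of the buyer price is Qs = 210.35 + 0.1P_b.
Market clearing requires 1515.5 - P_b = 210.35 + 0.1P_b; hence 1305.15 = 1.1P_b and P_b = 1186.5.
Then P_s = 1186.5 - 253 = 933.5 and Q = 1515.5 - 1186.5 = 329.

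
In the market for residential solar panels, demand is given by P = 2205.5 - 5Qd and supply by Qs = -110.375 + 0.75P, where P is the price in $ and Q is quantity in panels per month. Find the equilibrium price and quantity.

In direct form, Qd = 441.1 - 0.2P.
Equating demand and supply, 441.1 - 0.2P = -110.375 + 0.75P gives 0.95P = 551.475, so P* = 580.5.
Substitute back: Q* = 441.1 - 0.2(580.5) = 325.

P* = 580.5, Q* = 325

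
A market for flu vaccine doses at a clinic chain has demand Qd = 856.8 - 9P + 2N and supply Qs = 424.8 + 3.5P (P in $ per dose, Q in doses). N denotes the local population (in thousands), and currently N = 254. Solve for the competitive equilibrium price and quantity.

P* = 75.2, Q* = 688

With N = 254, demand is Qd = 1364.8 - 9P.
At equilibrium Qd = Qs, so 1364.8 - 9P = 424.8 + 3.5P; collecting terms, 940 = 12.5P and P* = 75.2.
From the demand curve, Q* = 1364.8 - 9(75.2) = 688.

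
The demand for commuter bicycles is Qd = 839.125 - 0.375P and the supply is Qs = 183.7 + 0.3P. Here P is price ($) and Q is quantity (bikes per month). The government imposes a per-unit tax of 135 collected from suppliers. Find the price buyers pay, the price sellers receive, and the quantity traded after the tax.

P_b = 1031, P_s = 896, Q = 452.5

The tax drives a wedge P_b - P_s = 135. Substituting P_s = P_b - 135 into supply: Qs = 143.2 + 0.3P_b.
Market clearing requires 839.125 - 0.375P_b = 143.2 + 0.3P_b; hence 695.925 = 0.675P_b and P_b = 1031.
So P_s = 896 and the quantity traded is Q = 839.125 - 0.375(1031) = 452.5.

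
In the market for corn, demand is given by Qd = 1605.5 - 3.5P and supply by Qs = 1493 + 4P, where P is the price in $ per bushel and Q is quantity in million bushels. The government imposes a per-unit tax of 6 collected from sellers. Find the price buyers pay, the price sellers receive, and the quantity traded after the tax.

P_b = 18.2, P_s = 12.2, Q = 1541.8

Sellers keep P_s = P_b - 6 per unit, so supply in terms of the buyer price is Qs = 1469 + 4P_b.
Market clearing requires 1605.5 - 3.5P_b = 1469 + 4P_b; hence 136.5 = 7.5P_b and P_b = 18.2.
So P_s = 12.2 and the quantity traded is Q = 1605.5 - 3.5(18.2) = 1541.8.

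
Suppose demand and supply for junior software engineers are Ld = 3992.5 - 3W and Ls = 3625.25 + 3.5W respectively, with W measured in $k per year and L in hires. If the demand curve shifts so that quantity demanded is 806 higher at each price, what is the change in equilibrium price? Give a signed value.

ΔW = 124

Equating demand and supply, 3992.5 - 3W = 3625.25 + 3.5W gives 6.5W = 367.25, so W* = 56.5.
From the demand curve, L* = 3992.5 - 3(56.5) = 3823.
After the shift, demand is Ld = 4798.5 - 3W.
New equilibrium: 1173.25 = 6.5W, so W = 180.5 and L = 4257.
ΔW = 180.5 - 56.5 = 124.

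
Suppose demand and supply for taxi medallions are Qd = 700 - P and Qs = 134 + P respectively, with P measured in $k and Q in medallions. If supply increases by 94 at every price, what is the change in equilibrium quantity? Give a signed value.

ΔQ = 47

The market clears where 700 - P = 134 + P. Rearranging, 2P = 566, hence P* = 283.
Plugging P* into demand: Q* = 700 - 283 = 417.
After the shift, supply is Qs = 228 + P.
New equilibrium: 472 = 2P, so P = 236 and Q = 464.
ΔQ = 464 - 417 = 47.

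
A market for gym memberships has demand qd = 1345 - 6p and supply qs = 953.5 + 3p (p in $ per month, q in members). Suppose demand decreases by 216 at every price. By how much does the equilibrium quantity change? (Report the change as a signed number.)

The market clears where 1345 - 6p = 953.5 + 3p. Rearranging, 9p = 391.5, hence p* = 43.5.
Plugging p* into demand: q* = 1345 - 6(43.5) = 1084.
After the shift, demand is qd = 1129 - 6p.
New equilibrium: 175.5 = 9p, so p = 19.5 and q = 1012.
Δq = 1012 - 1084 = -72.

Δq = -72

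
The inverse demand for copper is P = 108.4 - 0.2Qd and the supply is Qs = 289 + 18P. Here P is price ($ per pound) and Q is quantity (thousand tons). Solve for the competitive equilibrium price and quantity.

P* = 11, Q* = 487

Solving each curve for Q: Qd = 542 - 5P.
The market clears where 542 - 5P = 289 + 18P. Rearranging, 23P = 253, hence P* = 11.
Plugging P* into demand: Q* = 542 - 5(11) = 487.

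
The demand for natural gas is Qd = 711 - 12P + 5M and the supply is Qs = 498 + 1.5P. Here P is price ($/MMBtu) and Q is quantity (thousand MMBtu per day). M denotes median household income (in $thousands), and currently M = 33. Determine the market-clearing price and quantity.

P* = 28, Q* = 540

With M = 33, demand is Qd = 876 - 12P.
The market clears where 876 - 12P = 498 + 1.5P. Rearranging, 13.5P = 378, hence P* = 28.
Substitute back: Q* = 876 - 12(28) = 540.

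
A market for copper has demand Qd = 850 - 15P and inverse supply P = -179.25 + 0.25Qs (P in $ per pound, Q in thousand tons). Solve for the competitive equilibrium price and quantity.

P* = 7, Q* = 745

Solving each curve for Q: Qs = 717 + 4P.
Set Qd = Qs: 850 - 15P = 717 + 4P, so 133 = 19P and P* = 7.
Plugging P* into demand: Q* = 850 - 15(7) = 745.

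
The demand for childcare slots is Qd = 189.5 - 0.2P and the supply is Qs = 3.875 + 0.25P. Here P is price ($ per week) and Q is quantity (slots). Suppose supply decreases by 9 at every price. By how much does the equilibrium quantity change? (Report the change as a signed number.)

ΔQ = -4

At equilibrium Qd = Qs, so 189.5 - 0.2P = 3.875 + 0.25P; collecting terms, 185.625 = 0.45P and P* = 412.5.
Substitute back: Q* = 189.5 - 0.2(412.5) = 107.
After the shift, supply is Qs = -5.125 + 0.25P.
Re-solving, 0.45P = 194.625 gives P = 432.5 and Q = 103.
ΔQ = 103 - 107 = -4.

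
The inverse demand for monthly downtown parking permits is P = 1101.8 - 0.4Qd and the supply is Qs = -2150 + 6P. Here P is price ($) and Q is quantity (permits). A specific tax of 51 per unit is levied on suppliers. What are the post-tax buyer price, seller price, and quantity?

In direct form, Qd = 2754.5 - 2.5P.
The tax drives a wedge P_b - P_s = 51. Substituting P_s = P_b - 51 into supply: Qs = -2456 + 6P_b.
Market clearing requires 2754.5 - 2.5P_b = -2456 + 6P_b; hence 5210.5 = 8.5P_b and P_b = 613.
Then P_s = 613 - 51 = 562 and Q = 2754.5 - 2.5(613) = 1222.

P_b = 613, P_s = 562, Q = 1222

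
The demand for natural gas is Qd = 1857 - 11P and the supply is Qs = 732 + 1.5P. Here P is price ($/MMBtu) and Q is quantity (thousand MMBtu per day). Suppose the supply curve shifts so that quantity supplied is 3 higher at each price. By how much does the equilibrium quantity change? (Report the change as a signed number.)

ΔQ = 2.64

At equilibrium Qd = Qs, so 1857 - 11P = 732 + 1.5P; collecting terms, 1125 = 12.5P and P* = 90.
From the demand curve, Q* = 1857 - 11(90) = 867.
After the shift, supply is Qs = 735 + 1.5P.
New equilibrium: 1122 = 12.5P, so P = 89.76 and Q = 869.64.
ΔQ = 869.64 - 867 = 2.64.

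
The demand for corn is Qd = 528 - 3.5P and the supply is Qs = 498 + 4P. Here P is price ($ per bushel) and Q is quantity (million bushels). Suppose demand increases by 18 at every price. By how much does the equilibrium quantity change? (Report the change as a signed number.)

ΔQ = 9.6

At equilibrium Qd = Qs, so 528 - 3.5P = 498 + 4P; collecting terms, 30 = 7.5P and P* = 4.
Plugging P* into demand: Q* = 528 - 3.5(4) = 514.
After the shift, demand is Qd = 546 - 3.5P.
Re-solving, 7.5P = 48 gives P = 6.4 and Q = 523.6.
ΔQ = 523.6 - 514 = 9.6.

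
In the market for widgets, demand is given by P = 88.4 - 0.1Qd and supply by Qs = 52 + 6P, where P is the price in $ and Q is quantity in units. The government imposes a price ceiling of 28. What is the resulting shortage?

Shortage = 384

Inverting to quantity form: Qd = 884 - 10P.
With P fixed at 28, quantity demanded is 604 and quantity supplied is 220.
Shortage = Qd - Qs = 604 - 220 = 384.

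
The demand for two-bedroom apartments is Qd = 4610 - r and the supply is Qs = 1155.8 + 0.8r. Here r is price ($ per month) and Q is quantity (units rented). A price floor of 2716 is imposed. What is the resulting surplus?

At r = 2716: Qd = 1894 and Qs = 3328.6.
Surplus = Qs - Qd = 3328.6 - 1894 = 1434.6.

Surplus = 1434.6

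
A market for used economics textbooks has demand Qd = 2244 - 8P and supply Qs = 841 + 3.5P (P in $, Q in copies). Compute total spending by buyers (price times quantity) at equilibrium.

Total spending by buyers = 154696

Equating demand and supply, 2244 - 8P = 841 + 3.5P gives 11.5P = 1403, so P* = 122.
From the demand curve, Q* = 2244 - 8(122) = 1268.
Total spending by buyers = P* × Q* = 122 × 1268 = 154696.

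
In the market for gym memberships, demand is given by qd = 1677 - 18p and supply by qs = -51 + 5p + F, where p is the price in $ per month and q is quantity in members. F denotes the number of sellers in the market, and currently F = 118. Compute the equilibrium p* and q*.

With F = 118, supply is qs = 67 + 5p.
Equating demand and supply, 1677 - 18p = 67 + 5p gives 23p = 1610, so p* = 70.
Plugging p* into demand: q* = 1677 - 18(70) = 417.

p* = 70, q* = 417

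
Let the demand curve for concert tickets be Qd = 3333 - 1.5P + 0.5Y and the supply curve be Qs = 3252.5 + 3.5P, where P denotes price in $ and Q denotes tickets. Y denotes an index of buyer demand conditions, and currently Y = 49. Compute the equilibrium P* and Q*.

P* = 21, Q* = 3326

With Y = 49, demand is Qd = 3357.5 - 1.5P.
The market clears where 3357.5 - 1.5P = 3252.5 + 3.5P. Rearranging, 5P = 105, hence P* = 21.
Plugging P* into demand: Q* = 3357.5 - 1.5(21) = 3326.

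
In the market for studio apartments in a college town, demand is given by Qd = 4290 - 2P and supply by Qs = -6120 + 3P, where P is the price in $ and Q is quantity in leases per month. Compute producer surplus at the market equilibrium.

Producer surplus = 2646

At equilibrium Qd = Qs, so 4290 - 2P = -6120 + 3P; collecting terms, 10410 = 5P and P* = 2082.
Plugging P* into demand: Q* = 4290 - 2(2082) = 126.
Supply choke price (Qs = 0): P = 2040. Producer surplus = ½ × (2082 - 2040) × 126 = 2646.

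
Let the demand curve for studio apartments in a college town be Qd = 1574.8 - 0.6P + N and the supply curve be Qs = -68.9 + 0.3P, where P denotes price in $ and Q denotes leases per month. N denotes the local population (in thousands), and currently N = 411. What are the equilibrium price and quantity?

With N = 411, demand is Qd = 1985.8 - 0.6P.
At equilibrium Qd = Qs, so 1985.8 - 0.6P = -68.9 + 0.3P; collecting terms, 2054.7 = 0.9P and P* = 2283.
Plugging P* into demand: Q* = 1985.8 - 0.6(2283) = 616.

P* = 2283, Q* = 616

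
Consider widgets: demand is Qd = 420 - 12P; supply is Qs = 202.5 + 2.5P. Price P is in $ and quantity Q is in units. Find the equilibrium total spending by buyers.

Total spending by buyers = 3600

Equating demand and supply, 420 - 12P = 202.5 + 2.5P gives 14.5P = 217.5, so P* = 15.
Substitute back: Q* = 420 - 12(15) = 240.
Total spending by buyers = P* × Q* = 15 × 240 = 3600.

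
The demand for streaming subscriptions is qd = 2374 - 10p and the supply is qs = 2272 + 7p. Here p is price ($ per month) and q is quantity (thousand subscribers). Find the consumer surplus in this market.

At equilibrium qd = qs, so 2374 - 10p = 2272 + 7p; collecting terms, 102 = 17p and p* = 6.
From the demand curve, q* = 2374 - 10(6) = 2314.
Demand choke price (qd = 0): p = 2374/10 = 237.4. Consumer surplus = ½ × (237.4 - 6) × 2314 = 267729.8.

Consumer surplus = 267729.8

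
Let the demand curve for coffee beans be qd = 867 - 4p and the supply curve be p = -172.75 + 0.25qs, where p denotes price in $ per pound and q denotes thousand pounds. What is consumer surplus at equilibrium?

Consumer surplus = 75855.125

Inverting to quantity form: qs = 691 + 4p.
The market clears where 867 - 4p = 691 + 4p. Rearranging, 8p = 176, hence p* = 22.
Then q* = 867 - 4(22) = 779.
Demand choke price (qd = 0): p = 867/4 = 216.75. Consumer surplus = ½ × (216.75 - 22) × 779 = 75855.125.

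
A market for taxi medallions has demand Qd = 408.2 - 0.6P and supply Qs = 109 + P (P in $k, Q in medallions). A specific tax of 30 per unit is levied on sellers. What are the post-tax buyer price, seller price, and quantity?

Sellers keep P_s = P_b - 30 per unit, so supply in terms of the buyer price is Qs = 79 + P_b.
Set Qd = Qs: 408.2 - 0.6P_b = 79 + P_b, so 329.2 = 1.6P_b and P_b = 205.75.
So P_s = 175.75 and the quantity traded is Q = 408.2 - 0.6(205.75) = 284.75.

P_b = 205.75, P_s = 175.75, Q = 284.75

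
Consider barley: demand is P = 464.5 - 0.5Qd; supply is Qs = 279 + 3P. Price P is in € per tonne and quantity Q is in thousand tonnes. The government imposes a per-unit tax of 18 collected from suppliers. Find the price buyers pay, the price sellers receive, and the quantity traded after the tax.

Rewriting in direct form: Qd = 929 - 2P.
The tax drives a wedge P_b - P_s = 18. Substituting P_s = P_b - 18 into supply: Qs = 225 + 3P_b.
Set Qd = Qs: 929 - 2P_b = 225 + 3P_b, so 704 = 5P_b and P_b = 140.8.
So P_s = 122.8 and the quantity traded is Q = 929 - 2(140.8) = 647.4.

P_b = 140.8, P_s = 122.8, Q = 647.4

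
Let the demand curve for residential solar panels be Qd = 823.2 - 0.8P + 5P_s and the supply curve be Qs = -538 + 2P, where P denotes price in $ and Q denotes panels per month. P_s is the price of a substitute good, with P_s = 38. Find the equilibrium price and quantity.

P* = 554, Q* = 570

With P_s = 38, demand is Qd = 1013.2 - 0.8P.
Equating demand and supply, 1013.2 - 0.8P = -538 + 2P gives 2.8P = 1551.2, so P* = 554.
Plugging P* into demand: Q* = 1013.2 - 0.8(554) = 570.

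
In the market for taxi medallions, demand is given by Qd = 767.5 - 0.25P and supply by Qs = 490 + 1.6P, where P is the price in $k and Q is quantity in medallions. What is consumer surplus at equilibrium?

Equating demand and supply, 767.5 - 0.25P = 490 + 1.6P gives 1.85P = 277.5, so P* = 150.
Substitute back: Q* = 767.5 - 0.25(150) = 730.
Demand choke price (Qd = 0): P = 767.5/0.25 = 3070. Consumer surplus = ½ × (3070 - 150) × 730 = 1065800.

Consumer surplus = 1065800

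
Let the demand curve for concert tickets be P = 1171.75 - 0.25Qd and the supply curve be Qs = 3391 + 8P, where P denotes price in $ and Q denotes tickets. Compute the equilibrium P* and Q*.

In direct form, Qd = 4687 - 4P.
The market clears where 4687 - 4P = 3391 + 8P. Rearranging, 12P = 1296, hence P* = 108.
Plugging P* into demand: Q* = 4687 - 4(108) = 4255.

P* = 108, Q* = 4255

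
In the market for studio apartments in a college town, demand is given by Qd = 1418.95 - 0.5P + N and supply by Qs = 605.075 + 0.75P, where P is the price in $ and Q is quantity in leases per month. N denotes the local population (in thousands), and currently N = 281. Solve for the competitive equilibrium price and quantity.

With N = 281, demand is Qd = 1699.95 - 0.5P.
The market clears where 1699.95 - 0.5P = 605.075 + 0.75P. Rearranging, 1.25P = 1094.875, hence P* = 875.9.
From the demand curve, Q* = 1699.95 - 0.5(875.9) = 1262.

P* = 875.9, Q* = 1262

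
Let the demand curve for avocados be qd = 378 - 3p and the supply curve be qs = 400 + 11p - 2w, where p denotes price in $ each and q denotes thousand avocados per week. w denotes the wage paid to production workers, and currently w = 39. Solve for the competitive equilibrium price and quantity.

p* = 4, q* = 366

With w = 39, supply is qs = 322 + 11p.
The market clears where 378 - 3p = 322 + 11p. Rearranging, 14p = 56, hence p* = 4.
Then q* = 378 - 3(4) = 366.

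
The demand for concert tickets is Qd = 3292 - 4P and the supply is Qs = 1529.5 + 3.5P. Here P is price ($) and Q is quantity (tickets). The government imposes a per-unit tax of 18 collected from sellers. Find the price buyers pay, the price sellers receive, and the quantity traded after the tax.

P_b = 243.4, P_s = 225.4, Q = 2318.4

The tax drives a wedge P_b - P_s = 18. Substituting P_s = P_b - 18 into supply: Qs = 1466.5 + 3.5P_b.
Equate demand and the shifted supply: 3292 - 4P_b = 1466.5 + 3.5P_b, giving 7.5P_b = 1825.5, so P_b = 243.4.
Then P_s = 243.4 - 18 = 225.4 and Q = 3292 - 4(243.4) = 2318.4.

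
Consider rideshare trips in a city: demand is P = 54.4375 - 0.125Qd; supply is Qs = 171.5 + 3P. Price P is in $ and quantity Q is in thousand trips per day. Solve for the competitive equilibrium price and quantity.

P* = 24, Q* = 243.5

Rewriting in direct form: Qd = 435.5 - 8P.
Equating demand and supply, 435.5 - 8P = 171.5 + 3P gives 11P = 264, so P* = 24.
Substitute back: Q* = 435.5 - 8(24) = 243.5.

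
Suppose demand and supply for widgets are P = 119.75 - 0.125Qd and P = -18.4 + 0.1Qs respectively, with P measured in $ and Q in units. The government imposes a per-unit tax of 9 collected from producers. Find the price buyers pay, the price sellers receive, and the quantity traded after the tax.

Rewriting in direct form: Qd = 958 - 8P and Qs = 184 + 10P.
The tax drives a wedge P_b - P_s = 9. Substituting P_s = P_b - 9 into supply: Qs = 94 + 10P_b.
Set Qd = Qs: 958 - 8P_b = 94 + 10P_b, so 864 = 18P_b and P_b = 48.
Then P_s = 48 - 9 = 39 and Q = 958 - 8(48) = 574.

P_b = 48, P_s = 39, Q = 574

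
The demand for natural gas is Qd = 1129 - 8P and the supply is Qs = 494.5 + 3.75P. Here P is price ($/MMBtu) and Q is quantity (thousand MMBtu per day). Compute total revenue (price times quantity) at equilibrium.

Equating demand and supply, 1129 - 8P = 494.5 + 3.75P gives 11.75P = 634.5, so P* = 54.
Substitute back: Q* = 1129 - 8(54) = 697.
Total revenue = P* × Q* = 54 × 697 = 37638.

Total revenue = 37638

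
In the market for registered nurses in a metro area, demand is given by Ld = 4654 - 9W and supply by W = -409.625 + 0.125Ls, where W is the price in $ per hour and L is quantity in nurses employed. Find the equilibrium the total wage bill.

The total wage bill = 317925

Rewriting in direct form: Ls = 3277 + 8W.
Equating demand and supply, 4654 - 9W = 3277 + 8W gives 17W = 1377, so W* = 81.
Substitute back: L* = 4654 - 9(81) = 3925.
The total wage bill = W* × L* = 81 × 3925 = 317925.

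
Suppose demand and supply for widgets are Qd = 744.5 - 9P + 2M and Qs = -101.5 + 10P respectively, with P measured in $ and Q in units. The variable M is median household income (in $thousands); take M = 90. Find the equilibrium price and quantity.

With M = 90, demand is Qd = 924.5 - 9P.
At equilibrium Qd = Qs, so 924.5 - 9P = -101.5 + 10P; collecting terms, 1026 = 19P and P* = 54.
Plugging P* into demand: Q* = 924.5 - 9(54) = 438.5.

P* = 54, Q* = 438.5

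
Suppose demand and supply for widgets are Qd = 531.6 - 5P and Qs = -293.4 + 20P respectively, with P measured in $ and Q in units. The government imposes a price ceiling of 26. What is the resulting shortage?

With P fixed at 26, quantity demanded is 401.6 and quantity supplied is 226.6.
Shortage = Qd - Qs = 401.6 - 226.6 = 175.

Shortage = 175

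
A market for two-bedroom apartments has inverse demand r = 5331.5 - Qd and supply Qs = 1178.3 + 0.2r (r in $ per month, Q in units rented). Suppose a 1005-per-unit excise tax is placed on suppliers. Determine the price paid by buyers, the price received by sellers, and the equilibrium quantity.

Inverting to quantity form: Qd = 5331.5 - r.
Suppliers keep r_s = r_b - 1005 per unit, so supply in terms of the buyer price is Qs = 977.3 + 0.2r_b.
Equate demand and the shifted supply: 5331.5 - r_b = 977.3 + 0.2r_b, giving 1.2r_b = 4354.2, so r_b = 3628.5.
Then r_s = 3628.5 - 1005 = 2623.5 and Q = 5331.5 - 3628.5 = 1703.

r_b = 3628.5, r_s = 2623.5, Q = 1703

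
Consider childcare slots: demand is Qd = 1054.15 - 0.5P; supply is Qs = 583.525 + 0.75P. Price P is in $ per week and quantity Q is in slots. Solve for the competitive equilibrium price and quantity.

P* = 376.5, Q* = 865.9

At equilibrium Qd = Qs, so 1054.15 - 0.5P = 583.525 + 0.75P; collecting terms, 470.625 = 1.25P and P* = 376.5.
Then Q* = 1054.15 - 0.5(376.5) = 865.9.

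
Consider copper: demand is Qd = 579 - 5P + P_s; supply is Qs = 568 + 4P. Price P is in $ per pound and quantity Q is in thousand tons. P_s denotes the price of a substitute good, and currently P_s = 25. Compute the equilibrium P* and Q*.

With P_s = 25, demand is Qd = 604 - 5P.
At equilibrium Qd = Qs, so 604 - 5P = 568 + 4P; collecting terms, 36 = 9P and P* = 4.
Then Q* = 604 - 5(4) = 584.

P* = 4, Q* = 584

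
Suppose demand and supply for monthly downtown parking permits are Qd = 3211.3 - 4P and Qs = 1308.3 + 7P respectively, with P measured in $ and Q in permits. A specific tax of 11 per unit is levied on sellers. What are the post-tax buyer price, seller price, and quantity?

Sellers keep P_s = P_b - 11 per unit, so supply in terms of the buyer price is Qs = 1231.3 + 7P_b.
Set Qd = Qs: 3211.3 - 4P_b = 1231.3 + 7P_b, so 1980 = 11P_b and P_b = 180.
Then P_s = 180 - 11 = 169 and Q = 3211.3 - 4(180) = 2491.3.

P_b = 180, P_s = 169, Q = 2491.3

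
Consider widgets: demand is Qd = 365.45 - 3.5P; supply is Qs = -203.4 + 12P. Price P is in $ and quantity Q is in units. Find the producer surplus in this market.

Producer surplus = 2340.375

Set Qd = Qs: 365.45 - 3.5P = -203.4 + 12P, so 568.85 = 15.5P and P* = 36.7.
From the demand curve, Q* = 365.45 - 3.5(36.7) = 237.
Supply choke price (Qs = 0): P = 16.95. Producer surplus = ½ × (36.7 - 16.95) × 237 = 2340.375.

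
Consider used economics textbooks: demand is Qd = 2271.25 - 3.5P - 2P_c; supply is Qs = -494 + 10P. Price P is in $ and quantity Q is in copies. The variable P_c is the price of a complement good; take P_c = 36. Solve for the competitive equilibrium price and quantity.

With P_c = 36, demand is Qd = 2199.25 - 3.5P.
The market clears where 2199.25 - 3.5P = -494 + 10P. Rearranging, 13.5P = 2693.25, hence P* = 199.5.
Then Q* = 2199.25 - 3.5(199.5) = 1501.

P* = 199.5, Q* = 1501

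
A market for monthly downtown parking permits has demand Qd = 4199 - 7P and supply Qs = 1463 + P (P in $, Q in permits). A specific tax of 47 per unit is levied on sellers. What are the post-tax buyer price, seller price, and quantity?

P_b = 347.875, P_s = 300.875, Q = 1763.875

The tax drives a wedge P_b - P_s = 47. Substituting P_s = P_b - 47 into supply: Qs = 1416 + P_b.
Set Qd = Qs: 4199 - 7P_b = 1416 + P_b, so 2783 = 8P_b and P_b = 347.875.
Then P_s = 347.875 - 47 = 300.875 and Q = 4199 - 7(347.875) = 1763.875.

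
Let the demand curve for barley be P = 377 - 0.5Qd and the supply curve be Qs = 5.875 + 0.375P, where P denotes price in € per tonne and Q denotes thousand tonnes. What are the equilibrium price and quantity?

P* = 315, Q* = 124

In direct form, Qd = 754 - 2P.
At equilibrium Qd = Qs, so 754 - 2P = 5.875 + 0.375P; collecting terms, 748.125 = 2.375P and P* = 315.
Then Q* = 754 - 2(315) = 124.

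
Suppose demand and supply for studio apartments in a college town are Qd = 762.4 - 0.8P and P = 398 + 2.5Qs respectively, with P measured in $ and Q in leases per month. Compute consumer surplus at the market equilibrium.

Consumer surplus = 13690

In direct form, Qs = -159.2 + 0.4P.
The market clears where 762.4 - 0.8P = -159.2 + 0.4P. Rearranging, 1.2P = 921.6, hence P* = 768.
Plugging P* into demand: Q* = 762.4 - 0.8(768) = 148.
Demand choke price (Qd = 0): P = 762.4/0.8 = 953. Consumer surplus = ½ × (953 - 768) × 148 = 13690.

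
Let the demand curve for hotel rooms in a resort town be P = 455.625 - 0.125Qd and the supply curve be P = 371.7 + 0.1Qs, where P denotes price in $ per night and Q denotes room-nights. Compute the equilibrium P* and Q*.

P* = 409, Q* = 373

Inverting to quantity form: Qd = 3645 - 8P and Qs = -3717 + 10P.
The market clears where 3645 - 8P = -3717 + 10P. Rearranging, 18P = 7362, hence P* = 409.
Plugging P* into demand: Q* = 3645 - 8(409) = 373.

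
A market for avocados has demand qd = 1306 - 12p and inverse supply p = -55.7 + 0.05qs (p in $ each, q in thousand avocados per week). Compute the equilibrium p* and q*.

p* = 6, q* = 1234

Inverting to quantity form: qs = 1114 + 20p.
At equilibrium qd = qs, so 1306 - 12p = 1114 + 20p; collecting terms, 192 = 32p and p* = 6.
Plugging p* into demand: q* = 1306 - 12(6) = 1234.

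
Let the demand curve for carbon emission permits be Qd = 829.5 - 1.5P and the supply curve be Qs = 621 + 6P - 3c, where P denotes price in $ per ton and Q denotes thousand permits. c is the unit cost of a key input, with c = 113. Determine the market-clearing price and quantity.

With c = 113, supply is Qs = 282 + 6P.
Equating demand and supply, 829.5 - 1.5P = 282 + 6P gives 7.5P = 547.5, so P* = 73.
Substitute back: Q* = 829.5 - 1.5(73) = 720.

P* = 73, Q* = 720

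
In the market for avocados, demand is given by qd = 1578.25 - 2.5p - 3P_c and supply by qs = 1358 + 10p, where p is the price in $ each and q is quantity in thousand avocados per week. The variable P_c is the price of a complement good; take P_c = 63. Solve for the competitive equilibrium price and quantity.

With P_c = 63, demand is qd = 1389.25 - 2.5p.
The market clears where 1389.25 - 2.5p = 1358 + 10p. Rearranging, 12.5p = 31.25, hence p* = 2.5.
Then q* = 1389.25 - 2.5(2.5) = 1383.

p* = 2.5, q* = 1383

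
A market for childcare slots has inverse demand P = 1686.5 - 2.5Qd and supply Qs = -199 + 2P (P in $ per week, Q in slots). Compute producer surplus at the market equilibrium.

Inverting to quantity form: Qd = 674.6 - 0.4P.
Set Qd = Qs: 674.6 - 0.4P = -199 + 2P, so 873.6 = 2.4P and P* = 364.
From the demand curve, Q* = 674.6 - 0.4(364) = 529.
Supply choke price (Qs = 0): P = 99.5. Producer surplus = ½ × (364 - 99.5) × 529 = 69960.25.

Producer surplus = 69960.25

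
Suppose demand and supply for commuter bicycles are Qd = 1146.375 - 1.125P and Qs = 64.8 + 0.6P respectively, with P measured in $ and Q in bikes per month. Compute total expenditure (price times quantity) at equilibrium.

The market clears where 1146.375 - 1.125P = 64.8 + 0.6P. Rearranging, 1.725P = 1081.575, hence P* = 627.
Plugging P* into demand: Q* = 1146.375 - 1.125(627) = 441.
Total expenditure = P* × Q* = 627 × 441 = 276507.

Total expenditure = 276507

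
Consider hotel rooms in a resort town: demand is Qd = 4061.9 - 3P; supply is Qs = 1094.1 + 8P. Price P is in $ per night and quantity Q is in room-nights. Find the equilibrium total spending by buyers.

The market clears where 4061.9 - 3P = 1094.1 + 8P. Rearranging, 11P = 2967.8, hence P* = 269.8.
Then Q* = 4061.9 - 3(269.8) = 3252.5.
Total spending by buyers = P* × Q* = 269.8 × 3252.5 = 877524.5.

Total spending by buyers = 877524.5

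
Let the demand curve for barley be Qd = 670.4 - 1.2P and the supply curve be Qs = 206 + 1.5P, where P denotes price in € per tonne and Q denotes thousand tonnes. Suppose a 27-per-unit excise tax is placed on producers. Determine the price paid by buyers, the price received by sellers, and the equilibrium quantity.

P_b = 187, P_s = 160, Q = 446

Producers keep P_s = P_b - 27 per unit, so supply in terms of the buyer price is Qs = 165.5 + 1.5P_b.
Set Qd = Qs: 670.4 - 1.2P_b = 165.5 + 1.5P_b, so 504.9 = 2.7P_b and P_b = 187.
So P_s = 160 and the quantity traded is Q = 670.4 - 1.2(187) = 446.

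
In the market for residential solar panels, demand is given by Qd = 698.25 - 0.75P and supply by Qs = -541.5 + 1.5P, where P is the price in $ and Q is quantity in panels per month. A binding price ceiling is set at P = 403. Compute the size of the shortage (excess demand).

Shortage = 333

With P fixed at 403, quantity demanded is 396 and quantity supplied is 63.
Shortage = Qd - Qs = 396 - 63 = 333.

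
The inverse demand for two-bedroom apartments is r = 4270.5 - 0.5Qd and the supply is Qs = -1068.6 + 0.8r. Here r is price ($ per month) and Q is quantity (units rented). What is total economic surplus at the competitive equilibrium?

Solving each curve for Q: Qd = 8541 - 2r.
At equilibrium Qd = Qs, so 8541 - 2r = -1068.6 + 0.8r; collecting terms, 9609.6 = 2.8r and r* = 3432.
Plugging r* into demand: Q* = 8541 - 2(3432) = 1677.
Demand choke price = 4270.5; supply choke price = 1335.75. CS = ½(4270.5 - 3432)(1677) = 703082.25; PS = ½(3432 - 1335.75)(1677) = 1757705.625. Total surplus = 2460787.875.

Total surplus = 2460787.875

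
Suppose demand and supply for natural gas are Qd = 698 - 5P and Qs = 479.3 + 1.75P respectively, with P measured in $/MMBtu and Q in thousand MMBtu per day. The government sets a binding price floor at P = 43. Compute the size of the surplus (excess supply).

Surplus = 71.55

Evaluating both curves at the floor price 43 gives Qd = 483, Qs = 554.55.
Surplus = Qs - Qd = 554.55 - 483 = 71.55.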